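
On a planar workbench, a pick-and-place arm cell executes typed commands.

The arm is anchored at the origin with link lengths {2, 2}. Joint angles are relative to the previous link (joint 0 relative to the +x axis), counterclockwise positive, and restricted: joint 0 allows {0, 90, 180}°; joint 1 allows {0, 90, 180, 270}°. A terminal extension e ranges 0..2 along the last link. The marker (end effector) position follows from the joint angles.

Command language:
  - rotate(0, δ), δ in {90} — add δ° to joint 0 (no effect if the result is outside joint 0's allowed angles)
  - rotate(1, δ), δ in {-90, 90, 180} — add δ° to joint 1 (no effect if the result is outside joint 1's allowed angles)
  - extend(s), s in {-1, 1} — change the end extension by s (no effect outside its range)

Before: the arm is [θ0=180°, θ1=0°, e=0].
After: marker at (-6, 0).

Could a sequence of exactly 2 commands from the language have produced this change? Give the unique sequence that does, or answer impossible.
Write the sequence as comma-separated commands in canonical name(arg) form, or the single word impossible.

t0: [θ0=180°, θ1=0°, e=0]
t=1 extend(1) ⇒ [θ0=180°, θ1=0°, e=1]
t=2 extend(1) ⇒ [θ0=180°, θ1=0°, e=2]
uniquely the one of 36 2-step routes that fits.

extend(1), extend(1)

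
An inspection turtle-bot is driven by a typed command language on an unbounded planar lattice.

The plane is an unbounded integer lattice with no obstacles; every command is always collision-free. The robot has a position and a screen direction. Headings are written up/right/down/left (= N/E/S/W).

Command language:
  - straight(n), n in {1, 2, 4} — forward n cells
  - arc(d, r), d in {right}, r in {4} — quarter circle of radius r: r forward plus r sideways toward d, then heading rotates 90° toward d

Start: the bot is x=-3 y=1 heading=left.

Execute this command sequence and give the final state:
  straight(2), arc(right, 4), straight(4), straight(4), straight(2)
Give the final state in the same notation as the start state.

x=-9 y=15 heading=up

begin: x=-3 y=1 heading=left
1. straight(2) → x=-5 y=1 heading=left
2. arc(right, 4) → x=-9 y=5 heading=up
3. straight(4) → x=-9 y=9 heading=up
4. straight(4) → x=-9 y=13 heading=up
5. straight(2) → x=-9 y=15 heading=up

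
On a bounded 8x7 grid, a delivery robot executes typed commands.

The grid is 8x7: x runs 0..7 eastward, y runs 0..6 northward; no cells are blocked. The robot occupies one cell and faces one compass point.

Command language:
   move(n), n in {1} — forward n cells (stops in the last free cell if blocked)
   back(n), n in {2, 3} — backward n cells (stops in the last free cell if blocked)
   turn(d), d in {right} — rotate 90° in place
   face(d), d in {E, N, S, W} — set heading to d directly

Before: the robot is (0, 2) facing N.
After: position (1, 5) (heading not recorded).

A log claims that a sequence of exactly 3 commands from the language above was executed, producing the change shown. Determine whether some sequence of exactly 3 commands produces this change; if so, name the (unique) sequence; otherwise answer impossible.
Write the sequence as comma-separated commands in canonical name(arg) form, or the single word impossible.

checked all 3-command options: none fits.

impossible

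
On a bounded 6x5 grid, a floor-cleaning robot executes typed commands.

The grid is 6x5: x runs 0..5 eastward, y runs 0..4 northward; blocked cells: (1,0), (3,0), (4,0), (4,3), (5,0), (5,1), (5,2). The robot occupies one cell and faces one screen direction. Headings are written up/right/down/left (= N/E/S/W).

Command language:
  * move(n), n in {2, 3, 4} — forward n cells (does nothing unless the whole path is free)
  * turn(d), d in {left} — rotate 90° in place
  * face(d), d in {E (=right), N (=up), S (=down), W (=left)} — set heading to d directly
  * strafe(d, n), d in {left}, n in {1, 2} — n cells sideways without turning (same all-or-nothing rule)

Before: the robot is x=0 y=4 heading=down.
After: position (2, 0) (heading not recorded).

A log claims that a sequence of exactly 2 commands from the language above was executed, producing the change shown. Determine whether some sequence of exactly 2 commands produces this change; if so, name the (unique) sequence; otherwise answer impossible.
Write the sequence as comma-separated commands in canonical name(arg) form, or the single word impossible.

strafe(left, 2), move(4)

key: running move(4) before strafe(left, 2) would end elsewhere — order is forced
initial: x=0 y=4 heading=down
step 1 (strafe(left, 2)): x=2 y=4 heading=down
step 2 (move(4)): x=2 y=0 heading=down
no rival 2-sequence matches.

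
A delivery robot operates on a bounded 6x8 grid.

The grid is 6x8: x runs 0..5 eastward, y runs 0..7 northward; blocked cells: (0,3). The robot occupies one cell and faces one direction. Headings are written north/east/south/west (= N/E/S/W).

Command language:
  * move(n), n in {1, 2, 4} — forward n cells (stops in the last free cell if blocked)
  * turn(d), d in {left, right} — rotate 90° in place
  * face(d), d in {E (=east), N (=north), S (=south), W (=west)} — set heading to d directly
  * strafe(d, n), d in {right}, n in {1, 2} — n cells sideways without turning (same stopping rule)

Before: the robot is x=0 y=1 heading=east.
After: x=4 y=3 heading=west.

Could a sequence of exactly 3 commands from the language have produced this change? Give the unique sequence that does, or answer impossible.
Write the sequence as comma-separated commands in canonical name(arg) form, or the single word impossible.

move(4), face(W), strafe(right, 2)

key: cell and facing (now W) both changed — the 3 commands mix motion and turning
from: x=0 y=1 heading=east
[1] after move(4): x=4 y=1 heading=east
[2] after face(W): x=4 y=1 heading=west
[3] after strafe(right, 2): x=4 y=3 heading=west
all 1331 alternatives checked — unique.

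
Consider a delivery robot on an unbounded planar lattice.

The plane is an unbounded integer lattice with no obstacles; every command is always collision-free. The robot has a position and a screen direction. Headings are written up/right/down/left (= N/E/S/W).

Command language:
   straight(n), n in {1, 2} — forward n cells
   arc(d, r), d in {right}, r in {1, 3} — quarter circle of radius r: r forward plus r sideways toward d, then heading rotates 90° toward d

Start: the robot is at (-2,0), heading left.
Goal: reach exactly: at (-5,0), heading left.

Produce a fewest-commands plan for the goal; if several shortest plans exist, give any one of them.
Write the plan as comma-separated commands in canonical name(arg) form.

begin: at (-2,0), heading left
step 1 (straight(2)): at (-4,0), heading left
step 2 (straight(1)): at (-5,0), heading left
nothing shorter than 2 reaches the goal.

straight(2), straight(1)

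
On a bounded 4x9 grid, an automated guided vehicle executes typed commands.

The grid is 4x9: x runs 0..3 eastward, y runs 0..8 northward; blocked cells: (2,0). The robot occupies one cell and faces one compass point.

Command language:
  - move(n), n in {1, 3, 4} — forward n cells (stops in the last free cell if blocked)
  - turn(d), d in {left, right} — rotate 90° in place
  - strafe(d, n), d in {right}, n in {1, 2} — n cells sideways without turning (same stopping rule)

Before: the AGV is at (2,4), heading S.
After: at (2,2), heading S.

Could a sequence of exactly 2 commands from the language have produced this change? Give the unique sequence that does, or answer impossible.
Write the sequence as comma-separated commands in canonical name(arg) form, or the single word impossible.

key: heading stays S — no command in the sequence turns
initial: at (2,4), heading S
1. move(1) → at (2,3), heading S
2. move(1) → at (2,2), heading S
no other 2-command option fits: unique.

move(1), move(1)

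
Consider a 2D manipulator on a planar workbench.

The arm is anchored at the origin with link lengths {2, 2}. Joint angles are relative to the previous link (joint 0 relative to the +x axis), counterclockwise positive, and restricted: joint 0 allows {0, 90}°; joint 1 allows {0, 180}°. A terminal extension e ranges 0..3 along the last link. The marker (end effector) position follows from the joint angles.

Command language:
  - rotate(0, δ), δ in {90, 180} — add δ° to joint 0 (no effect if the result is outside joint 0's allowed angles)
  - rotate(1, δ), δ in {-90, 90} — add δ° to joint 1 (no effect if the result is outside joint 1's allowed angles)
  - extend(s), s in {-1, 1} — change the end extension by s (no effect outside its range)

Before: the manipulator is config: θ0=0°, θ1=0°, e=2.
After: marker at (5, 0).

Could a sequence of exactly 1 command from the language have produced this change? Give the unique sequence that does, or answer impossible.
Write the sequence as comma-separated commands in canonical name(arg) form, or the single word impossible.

extend(-1)

from: config: θ0=0°, θ1=0°, e=2
step 1 (extend(-1)): config: θ0=0°, θ1=0°, e=1
all 6 alternatives checked — unique.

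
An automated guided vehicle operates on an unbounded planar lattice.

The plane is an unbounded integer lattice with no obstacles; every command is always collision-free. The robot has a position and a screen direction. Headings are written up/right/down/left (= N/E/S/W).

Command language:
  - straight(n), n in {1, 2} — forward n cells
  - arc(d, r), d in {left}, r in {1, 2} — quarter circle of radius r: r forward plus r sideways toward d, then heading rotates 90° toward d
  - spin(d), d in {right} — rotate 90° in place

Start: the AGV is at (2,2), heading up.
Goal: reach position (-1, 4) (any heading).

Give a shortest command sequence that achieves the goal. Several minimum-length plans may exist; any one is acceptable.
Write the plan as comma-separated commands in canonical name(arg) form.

start: at (2,2), heading up
1. arc(left, 2) → at (0,4), heading left
2. straight(1) → at (-1,4), heading left
no 1-step plan works, so 2 is optimal.

arc(left, 2), straight(1)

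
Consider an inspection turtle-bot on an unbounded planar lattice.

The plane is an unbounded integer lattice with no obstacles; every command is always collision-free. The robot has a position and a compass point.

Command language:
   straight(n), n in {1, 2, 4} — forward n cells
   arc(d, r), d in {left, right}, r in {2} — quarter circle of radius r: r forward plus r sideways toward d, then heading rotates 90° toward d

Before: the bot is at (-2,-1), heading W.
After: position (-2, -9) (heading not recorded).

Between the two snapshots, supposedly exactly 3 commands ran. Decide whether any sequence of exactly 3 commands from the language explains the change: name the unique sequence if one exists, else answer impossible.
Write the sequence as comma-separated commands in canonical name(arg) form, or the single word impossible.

arc(left, 2), straight(4), arc(left, 2)

from: at (-2,-1), heading W
[1] after arc(left, 2): at (-4,-3), heading S
[2] after straight(4): at (-4,-7), heading S
[3] after arc(left, 2): at (-2,-9), heading E
no other 3-command option fits: unique.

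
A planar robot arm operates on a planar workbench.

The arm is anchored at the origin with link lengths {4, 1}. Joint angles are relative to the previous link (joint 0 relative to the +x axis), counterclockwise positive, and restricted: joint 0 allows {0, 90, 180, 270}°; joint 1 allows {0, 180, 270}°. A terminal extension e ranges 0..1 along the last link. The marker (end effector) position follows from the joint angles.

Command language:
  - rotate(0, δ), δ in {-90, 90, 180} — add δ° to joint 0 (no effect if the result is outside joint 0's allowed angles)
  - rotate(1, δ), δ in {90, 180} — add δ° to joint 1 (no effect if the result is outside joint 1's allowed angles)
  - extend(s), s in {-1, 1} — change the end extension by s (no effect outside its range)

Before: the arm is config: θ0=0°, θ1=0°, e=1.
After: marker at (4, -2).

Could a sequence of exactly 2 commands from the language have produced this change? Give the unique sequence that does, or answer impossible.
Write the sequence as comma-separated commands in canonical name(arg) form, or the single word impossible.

rotate(1, 180), rotate(1, 90)

key: running rotate(1, 90) before rotate(1, 180) would end elsewhere — order is forced
start: config: θ0=0°, θ1=0°, e=1
[1] after rotate(1, 180): config: θ0=0°, θ1=180°, e=1
[2] after rotate(1, 90): config: θ0=0°, θ1=270°, e=1
uniquely the one of 49 2-step routes that fits.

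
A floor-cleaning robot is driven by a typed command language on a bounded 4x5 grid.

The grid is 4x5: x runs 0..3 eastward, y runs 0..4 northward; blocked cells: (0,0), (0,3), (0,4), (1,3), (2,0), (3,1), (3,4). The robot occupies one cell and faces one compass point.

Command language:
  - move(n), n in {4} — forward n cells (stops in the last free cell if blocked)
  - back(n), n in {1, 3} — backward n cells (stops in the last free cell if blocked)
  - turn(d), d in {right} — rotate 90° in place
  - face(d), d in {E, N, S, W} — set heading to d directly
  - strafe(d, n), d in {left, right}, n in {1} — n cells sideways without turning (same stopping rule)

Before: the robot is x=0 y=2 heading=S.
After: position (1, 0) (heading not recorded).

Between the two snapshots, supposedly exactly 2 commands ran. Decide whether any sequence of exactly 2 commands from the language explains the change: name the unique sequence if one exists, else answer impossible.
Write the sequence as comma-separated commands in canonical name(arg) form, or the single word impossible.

strafe(left, 1), move(4)

key: move(4) runs into the grid edge before its full distance
t0: x=0 y=2 heading=S
[1] after strafe(left, 1): x=1 y=2 heading=S
[2] after move(4): x=1 y=0 heading=S
uniquely the one of 100 2-step routes that fits.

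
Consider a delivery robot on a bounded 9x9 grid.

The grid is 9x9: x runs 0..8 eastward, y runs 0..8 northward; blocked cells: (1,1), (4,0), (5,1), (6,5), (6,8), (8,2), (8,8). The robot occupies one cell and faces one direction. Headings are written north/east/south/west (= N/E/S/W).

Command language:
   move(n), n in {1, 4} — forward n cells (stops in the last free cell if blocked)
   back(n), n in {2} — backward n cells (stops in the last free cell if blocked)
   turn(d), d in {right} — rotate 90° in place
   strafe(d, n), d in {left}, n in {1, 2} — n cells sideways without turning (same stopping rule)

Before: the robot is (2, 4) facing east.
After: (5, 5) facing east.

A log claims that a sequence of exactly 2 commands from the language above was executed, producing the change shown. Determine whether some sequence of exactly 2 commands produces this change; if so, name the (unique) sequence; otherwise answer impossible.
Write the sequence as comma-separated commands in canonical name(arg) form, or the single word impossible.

strafe(left, 1), move(4)

key: move(4) is stopped early by the blocked cell at (6,5)
begin: (2, 4) facing east
[1] after strafe(left, 1): (2, 5) facing east
[2] after move(4): (5, 5) facing east
uniquely the one of 36 2-step routes that fits.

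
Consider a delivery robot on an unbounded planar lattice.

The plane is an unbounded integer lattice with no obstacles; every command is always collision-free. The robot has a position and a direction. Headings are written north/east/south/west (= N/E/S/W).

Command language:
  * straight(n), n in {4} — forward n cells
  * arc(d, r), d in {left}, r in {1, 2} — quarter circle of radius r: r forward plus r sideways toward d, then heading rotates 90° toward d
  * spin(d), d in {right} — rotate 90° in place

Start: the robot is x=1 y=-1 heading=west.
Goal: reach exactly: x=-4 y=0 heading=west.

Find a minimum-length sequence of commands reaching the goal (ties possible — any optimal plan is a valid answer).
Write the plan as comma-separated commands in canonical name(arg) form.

begin: x=1 y=-1 heading=west
step 1 (straight(4)): x=-3 y=-1 heading=west
step 2 (spin(right)): x=-3 y=-1 heading=north
step 3 (arc(left, 1)): x=-4 y=0 heading=west
nothing shorter than 3 reaches the goal.

straight(4), spin(right), arc(left, 1)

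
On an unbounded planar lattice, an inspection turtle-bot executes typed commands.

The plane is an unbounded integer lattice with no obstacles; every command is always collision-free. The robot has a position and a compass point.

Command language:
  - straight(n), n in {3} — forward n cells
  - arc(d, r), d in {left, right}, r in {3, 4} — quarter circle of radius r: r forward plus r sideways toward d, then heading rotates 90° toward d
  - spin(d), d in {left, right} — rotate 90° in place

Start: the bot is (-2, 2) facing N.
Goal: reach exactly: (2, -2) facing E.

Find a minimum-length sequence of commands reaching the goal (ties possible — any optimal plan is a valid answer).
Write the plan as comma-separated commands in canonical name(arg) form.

spin(left), spin(left), arc(left, 4)

initial: (-2, 2) facing N
t=1 spin(left) ⇒ (-2, 2) facing W
t=2 spin(left) ⇒ (-2, 2) facing S
t=3 arc(left, 4) ⇒ (2, -2) facing E
shorter routes all fall short; 3 is best.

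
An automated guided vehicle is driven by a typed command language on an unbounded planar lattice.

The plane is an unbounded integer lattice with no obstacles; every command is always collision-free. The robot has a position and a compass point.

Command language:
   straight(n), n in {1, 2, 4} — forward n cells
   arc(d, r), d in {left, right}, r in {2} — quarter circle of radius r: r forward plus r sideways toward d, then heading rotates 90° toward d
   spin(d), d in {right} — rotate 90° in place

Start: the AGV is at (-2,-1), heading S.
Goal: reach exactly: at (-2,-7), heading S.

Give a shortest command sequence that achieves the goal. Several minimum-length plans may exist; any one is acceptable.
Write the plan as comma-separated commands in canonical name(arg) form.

from: at (-2,-1), heading S
[1] after straight(2): at (-2,-3), heading S
[2] after straight(4): at (-2,-7), heading S
no 1-step plan works, so 2 is optimal.

straight(2), straight(4)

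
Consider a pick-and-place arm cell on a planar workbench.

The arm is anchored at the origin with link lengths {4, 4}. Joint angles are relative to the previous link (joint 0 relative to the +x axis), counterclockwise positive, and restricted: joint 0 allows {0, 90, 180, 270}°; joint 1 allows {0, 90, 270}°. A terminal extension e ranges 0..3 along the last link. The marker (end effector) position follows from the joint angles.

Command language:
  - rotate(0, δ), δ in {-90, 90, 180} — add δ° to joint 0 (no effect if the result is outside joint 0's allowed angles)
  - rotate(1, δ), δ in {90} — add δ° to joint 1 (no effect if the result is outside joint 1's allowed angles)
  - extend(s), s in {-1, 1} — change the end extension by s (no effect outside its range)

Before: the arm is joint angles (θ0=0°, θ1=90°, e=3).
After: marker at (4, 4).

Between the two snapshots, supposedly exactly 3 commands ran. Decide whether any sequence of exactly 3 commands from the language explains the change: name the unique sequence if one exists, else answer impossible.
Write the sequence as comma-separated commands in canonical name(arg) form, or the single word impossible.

extend(-1), extend(-1), extend(-1)

begin: joint angles (θ0=0°, θ1=90°, e=3)
step 1 (extend(-1)): joint angles (θ0=0°, θ1=90°, e=2)
step 2 (extend(-1)): joint angles (θ0=0°, θ1=90°, e=1)
step 3 (extend(-1)): joint angles (θ0=0°, θ1=90°, e=0)
no rival 3-sequence matches.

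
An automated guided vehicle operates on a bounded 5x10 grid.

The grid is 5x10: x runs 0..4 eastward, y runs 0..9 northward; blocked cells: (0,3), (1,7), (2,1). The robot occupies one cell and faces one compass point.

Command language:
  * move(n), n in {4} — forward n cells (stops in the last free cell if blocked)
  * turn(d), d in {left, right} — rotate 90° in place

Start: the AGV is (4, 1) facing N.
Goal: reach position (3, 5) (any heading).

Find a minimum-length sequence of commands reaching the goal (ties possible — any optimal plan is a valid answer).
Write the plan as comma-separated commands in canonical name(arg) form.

t0: (4, 1) facing N
step 1 (turn(left)): (4, 1) facing W
step 2 (move(4)): (3, 1) facing W
step 3 (turn(right)): (3, 1) facing N
step 4 (move(4)): (3, 5) facing N
minimal: 4 command(s), checked below 4.

turn(left), move(4), turn(right), move(4)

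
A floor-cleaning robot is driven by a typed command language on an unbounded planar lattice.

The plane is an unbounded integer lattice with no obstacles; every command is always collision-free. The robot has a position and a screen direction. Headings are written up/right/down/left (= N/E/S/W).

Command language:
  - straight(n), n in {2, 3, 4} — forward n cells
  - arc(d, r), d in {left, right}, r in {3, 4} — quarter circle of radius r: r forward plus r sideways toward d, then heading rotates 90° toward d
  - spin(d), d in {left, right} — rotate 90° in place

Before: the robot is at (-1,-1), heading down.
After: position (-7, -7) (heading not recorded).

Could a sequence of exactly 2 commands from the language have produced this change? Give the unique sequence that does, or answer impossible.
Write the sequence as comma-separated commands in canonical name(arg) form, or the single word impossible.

key: running arc(left, 3) before arc(right, 3) would end elsewhere — order is forced
initial: at (-1,-1), heading down
1. arc(right, 3) → at (-4,-4), heading left
2. arc(left, 3) → at (-7,-7), heading down
no other 2-command option fits: unique.

arc(right, 3), arc(left, 3)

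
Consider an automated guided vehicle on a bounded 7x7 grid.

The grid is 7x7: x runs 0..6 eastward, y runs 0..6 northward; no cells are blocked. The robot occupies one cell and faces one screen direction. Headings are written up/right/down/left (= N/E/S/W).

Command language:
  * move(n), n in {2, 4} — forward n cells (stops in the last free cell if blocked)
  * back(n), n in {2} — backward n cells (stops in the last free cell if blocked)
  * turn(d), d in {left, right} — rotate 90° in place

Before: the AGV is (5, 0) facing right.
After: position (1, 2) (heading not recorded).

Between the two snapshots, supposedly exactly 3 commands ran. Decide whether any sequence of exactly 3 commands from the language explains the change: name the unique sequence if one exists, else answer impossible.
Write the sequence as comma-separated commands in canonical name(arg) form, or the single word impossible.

impossible

every 3-command combo misses the target.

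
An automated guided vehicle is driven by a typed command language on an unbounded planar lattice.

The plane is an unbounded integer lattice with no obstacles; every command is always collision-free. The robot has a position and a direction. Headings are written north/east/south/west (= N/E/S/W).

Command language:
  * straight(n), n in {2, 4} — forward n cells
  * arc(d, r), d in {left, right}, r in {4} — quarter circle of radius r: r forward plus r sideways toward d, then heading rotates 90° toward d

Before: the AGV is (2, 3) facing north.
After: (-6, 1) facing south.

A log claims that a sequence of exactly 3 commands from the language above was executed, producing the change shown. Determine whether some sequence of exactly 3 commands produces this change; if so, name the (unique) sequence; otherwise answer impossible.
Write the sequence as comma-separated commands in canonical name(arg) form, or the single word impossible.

arc(left, 4), arc(left, 4), straight(2)

key: order matters: swapping arc(left, 4) and straight(2) lands elsewhere
begin: (2, 3) facing north
[1] after arc(left, 4): (-2, 7) facing west
[2] after arc(left, 4): (-6, 3) facing south
[3] after straight(2): (-6, 1) facing south
all 64 alternatives checked — unique.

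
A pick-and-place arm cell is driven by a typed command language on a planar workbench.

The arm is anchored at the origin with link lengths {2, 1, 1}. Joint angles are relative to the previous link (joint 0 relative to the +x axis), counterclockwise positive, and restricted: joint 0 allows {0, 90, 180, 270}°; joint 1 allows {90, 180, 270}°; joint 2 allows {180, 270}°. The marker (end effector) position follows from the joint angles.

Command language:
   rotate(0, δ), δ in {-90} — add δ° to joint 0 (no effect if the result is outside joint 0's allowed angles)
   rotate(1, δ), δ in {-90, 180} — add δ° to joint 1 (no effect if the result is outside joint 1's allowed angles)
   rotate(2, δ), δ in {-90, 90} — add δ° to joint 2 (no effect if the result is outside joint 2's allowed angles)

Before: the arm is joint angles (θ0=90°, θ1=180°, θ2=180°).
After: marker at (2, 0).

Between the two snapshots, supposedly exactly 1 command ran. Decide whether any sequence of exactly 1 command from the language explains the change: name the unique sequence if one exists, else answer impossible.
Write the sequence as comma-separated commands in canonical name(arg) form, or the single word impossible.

initial: joint angles (θ0=90°, θ1=180°, θ2=180°)
step 1 (rotate(0, -90)): joint angles (θ0=0°, θ1=180°, θ2=180°)
no rival 1-sequence matches.

rotate(0, -90)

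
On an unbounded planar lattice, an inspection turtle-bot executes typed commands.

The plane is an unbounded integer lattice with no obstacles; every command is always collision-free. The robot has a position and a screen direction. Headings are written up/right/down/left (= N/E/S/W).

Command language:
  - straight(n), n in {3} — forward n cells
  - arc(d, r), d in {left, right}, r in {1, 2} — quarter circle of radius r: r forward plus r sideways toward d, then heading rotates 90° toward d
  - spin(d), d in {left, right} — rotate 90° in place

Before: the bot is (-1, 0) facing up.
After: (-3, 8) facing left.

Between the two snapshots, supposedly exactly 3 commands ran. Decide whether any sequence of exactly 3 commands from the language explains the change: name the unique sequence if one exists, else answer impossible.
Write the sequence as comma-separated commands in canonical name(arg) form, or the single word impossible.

key: order matters: swapping straight(3) and arc(left, 2) lands elsewhere
begin: (-1, 0) facing up
t=1 straight(3) ⇒ (-1, 3) facing up
t=2 straight(3) ⇒ (-1, 6) facing up
t=3 arc(left, 2) ⇒ (-3, 8) facing left
no other 3-command option fits: unique.

straight(3), straight(3), arc(left, 2)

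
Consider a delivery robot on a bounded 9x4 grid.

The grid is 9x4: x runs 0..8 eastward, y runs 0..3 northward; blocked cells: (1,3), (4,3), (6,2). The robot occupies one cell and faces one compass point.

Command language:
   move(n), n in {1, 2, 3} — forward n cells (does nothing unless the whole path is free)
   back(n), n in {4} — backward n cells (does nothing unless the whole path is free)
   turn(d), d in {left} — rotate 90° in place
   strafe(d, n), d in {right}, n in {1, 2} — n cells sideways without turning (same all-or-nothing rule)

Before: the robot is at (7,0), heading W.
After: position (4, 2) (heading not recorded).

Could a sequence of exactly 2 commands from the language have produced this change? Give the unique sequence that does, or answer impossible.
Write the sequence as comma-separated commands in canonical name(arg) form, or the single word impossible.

key: order matters: swapping move(3) and strafe(right, 2) lands elsewhere
from: at (7,0), heading W
1. move(3) → at (4,0), heading W
2. strafe(right, 2) → at (4,2), heading W
no other 2-command option fits: unique.

move(3), strafe(right, 2)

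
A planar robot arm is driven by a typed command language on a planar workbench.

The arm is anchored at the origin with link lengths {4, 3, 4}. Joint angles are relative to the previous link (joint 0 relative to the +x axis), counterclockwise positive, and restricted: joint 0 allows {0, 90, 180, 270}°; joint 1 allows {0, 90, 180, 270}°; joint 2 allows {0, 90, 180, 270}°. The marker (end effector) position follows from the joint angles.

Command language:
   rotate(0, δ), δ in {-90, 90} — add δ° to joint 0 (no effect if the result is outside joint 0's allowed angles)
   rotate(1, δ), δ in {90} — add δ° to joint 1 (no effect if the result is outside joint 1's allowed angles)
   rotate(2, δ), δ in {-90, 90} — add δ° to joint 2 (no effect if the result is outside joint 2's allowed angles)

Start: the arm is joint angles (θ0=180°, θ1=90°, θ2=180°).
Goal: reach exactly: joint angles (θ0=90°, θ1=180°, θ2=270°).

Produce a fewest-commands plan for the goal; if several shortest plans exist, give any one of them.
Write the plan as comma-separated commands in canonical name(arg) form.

rotate(0, -90), rotate(2, 90), rotate(1, 90)

start: joint angles (θ0=180°, θ1=90°, θ2=180°)
1. rotate(0, -90) → joint angles (θ0=90°, θ1=90°, θ2=180°)
2. rotate(2, 90) → joint angles (θ0=90°, θ1=90°, θ2=270°)
3. rotate(1, 90) → joint angles (θ0=90°, θ1=180°, θ2=270°)
minimal: 3 command(s), checked below 3.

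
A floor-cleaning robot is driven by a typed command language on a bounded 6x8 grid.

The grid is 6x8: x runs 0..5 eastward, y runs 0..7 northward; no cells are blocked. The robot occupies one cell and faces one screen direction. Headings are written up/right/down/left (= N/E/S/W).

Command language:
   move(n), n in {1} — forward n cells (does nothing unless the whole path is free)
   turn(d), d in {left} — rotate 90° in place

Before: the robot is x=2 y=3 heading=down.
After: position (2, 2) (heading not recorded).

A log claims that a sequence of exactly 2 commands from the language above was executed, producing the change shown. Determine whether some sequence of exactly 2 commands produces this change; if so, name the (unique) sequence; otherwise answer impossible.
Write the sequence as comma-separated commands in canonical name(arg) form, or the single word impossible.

key: order matters: swapping move(1) and turn(left) lands elsewhere
start: x=2 y=3 heading=down
1. move(1) → x=2 y=2 heading=down
2. turn(left) → x=2 y=2 heading=right
all 4 alternatives checked — unique.

move(1), turn(left)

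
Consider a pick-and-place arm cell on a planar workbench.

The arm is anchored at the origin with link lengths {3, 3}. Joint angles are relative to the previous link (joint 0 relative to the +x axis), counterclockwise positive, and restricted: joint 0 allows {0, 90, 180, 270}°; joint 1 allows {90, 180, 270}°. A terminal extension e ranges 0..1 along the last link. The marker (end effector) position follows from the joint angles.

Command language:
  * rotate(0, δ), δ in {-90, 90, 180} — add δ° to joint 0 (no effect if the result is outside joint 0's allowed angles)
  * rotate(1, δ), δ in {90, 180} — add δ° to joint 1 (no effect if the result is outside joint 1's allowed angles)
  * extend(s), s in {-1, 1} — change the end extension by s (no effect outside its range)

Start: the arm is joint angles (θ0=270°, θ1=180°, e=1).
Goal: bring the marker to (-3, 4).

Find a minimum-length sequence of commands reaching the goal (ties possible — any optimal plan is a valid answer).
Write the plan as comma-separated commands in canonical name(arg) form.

rotate(1, 90), rotate(0, -90)

start: joint angles (θ0=270°, θ1=180°, e=1)
t=1 rotate(1, 90) ⇒ joint angles (θ0=270°, θ1=270°, e=1)
t=2 rotate(0, -90) ⇒ joint angles (θ0=180°, θ1=270°, e=1)
nothing shorter than 2 reaches the goal.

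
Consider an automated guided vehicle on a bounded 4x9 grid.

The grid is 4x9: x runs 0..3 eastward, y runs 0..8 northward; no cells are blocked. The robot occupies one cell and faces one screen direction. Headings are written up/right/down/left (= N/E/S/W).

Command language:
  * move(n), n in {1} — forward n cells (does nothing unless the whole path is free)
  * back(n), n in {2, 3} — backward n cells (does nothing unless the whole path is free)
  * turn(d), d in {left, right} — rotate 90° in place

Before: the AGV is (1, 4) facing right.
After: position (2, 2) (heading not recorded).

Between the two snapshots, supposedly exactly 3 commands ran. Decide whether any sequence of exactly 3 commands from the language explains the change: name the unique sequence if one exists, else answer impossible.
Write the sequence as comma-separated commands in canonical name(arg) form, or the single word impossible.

move(1), turn(left), back(2)

key: running back(2) before move(1) would end elsewhere — order is forced
from: (1, 4) facing right
[1] after move(1): (2, 4) facing right
[2] after turn(left): (2, 4) facing up
[3] after back(2): (2, 2) facing up
no rival 3-sequence matches.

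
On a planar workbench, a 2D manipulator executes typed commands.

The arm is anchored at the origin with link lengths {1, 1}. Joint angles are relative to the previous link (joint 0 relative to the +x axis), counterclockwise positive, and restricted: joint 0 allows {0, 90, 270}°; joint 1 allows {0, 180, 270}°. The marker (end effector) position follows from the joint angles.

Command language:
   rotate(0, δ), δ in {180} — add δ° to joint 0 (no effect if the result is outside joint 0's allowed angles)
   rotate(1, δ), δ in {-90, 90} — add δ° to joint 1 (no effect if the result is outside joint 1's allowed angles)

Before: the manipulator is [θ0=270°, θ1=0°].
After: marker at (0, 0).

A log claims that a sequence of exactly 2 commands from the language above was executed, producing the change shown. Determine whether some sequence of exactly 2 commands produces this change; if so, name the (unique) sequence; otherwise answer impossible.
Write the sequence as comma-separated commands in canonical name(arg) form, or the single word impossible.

begin: [θ0=270°, θ1=0°]
t=1 rotate(1, -90) ⇒ [θ0=270°, θ1=270°]
t=2 rotate(1, -90) ⇒ [θ0=270°, θ1=180°]
uniquely the one of 9 2-step routes that fits.

rotate(1, -90), rotate(1, -90)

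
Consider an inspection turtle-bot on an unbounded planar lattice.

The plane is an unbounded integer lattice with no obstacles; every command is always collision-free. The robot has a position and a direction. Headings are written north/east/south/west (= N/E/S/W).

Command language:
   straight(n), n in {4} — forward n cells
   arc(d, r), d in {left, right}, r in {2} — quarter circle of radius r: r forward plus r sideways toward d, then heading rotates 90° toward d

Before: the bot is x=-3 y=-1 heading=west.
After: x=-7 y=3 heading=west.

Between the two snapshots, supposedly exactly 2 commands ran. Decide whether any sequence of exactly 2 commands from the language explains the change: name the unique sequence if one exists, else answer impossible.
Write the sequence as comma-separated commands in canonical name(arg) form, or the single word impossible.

key: running arc(left, 2) before arc(right, 2) would end elsewhere — order is forced
begin: x=-3 y=-1 heading=west
1. arc(right, 2) → x=-5 y=1 heading=north
2. arc(left, 2) → x=-7 y=3 heading=west
no other 2-command option fits: unique.

arc(right, 2), arc(left, 2)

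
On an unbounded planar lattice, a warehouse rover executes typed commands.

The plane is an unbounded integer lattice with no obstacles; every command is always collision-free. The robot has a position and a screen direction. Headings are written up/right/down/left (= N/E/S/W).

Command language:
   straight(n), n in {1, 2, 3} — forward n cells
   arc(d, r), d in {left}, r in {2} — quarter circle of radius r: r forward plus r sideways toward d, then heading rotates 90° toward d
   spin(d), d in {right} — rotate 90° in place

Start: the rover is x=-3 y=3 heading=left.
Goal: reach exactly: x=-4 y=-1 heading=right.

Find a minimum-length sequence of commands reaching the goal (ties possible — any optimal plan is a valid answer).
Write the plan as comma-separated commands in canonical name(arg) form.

t0: x=-3 y=3 heading=left
[1] after straight(1): x=-4 y=3 heading=left
[2] after arc(left, 2): x=-6 y=1 heading=down
[3] after arc(left, 2): x=-4 y=-1 heading=right
no 2-step plan works, so 3 is optimal.

straight(1), arc(left, 2), arc(left, 2)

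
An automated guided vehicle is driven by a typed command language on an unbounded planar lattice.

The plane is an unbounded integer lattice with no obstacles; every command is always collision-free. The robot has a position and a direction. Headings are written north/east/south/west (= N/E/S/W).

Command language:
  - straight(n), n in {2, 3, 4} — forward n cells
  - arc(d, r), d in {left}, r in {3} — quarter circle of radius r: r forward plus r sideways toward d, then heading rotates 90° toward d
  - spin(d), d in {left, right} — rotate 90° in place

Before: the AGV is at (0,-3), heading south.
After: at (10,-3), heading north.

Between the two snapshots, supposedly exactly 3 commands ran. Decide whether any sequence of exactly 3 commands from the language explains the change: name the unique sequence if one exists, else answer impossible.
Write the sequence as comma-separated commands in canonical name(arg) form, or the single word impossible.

arc(left, 3), straight(4), arc(left, 3)

key: cell and facing (now N) both changed — the 3 commands mix motion and turning
initial: at (0,-3), heading south
step 1 (arc(left, 3)): at (3,-6), heading east
step 2 (straight(4)): at (7,-6), heading east
step 3 (arc(left, 3)): at (10,-3), heading north
no other 3-command option fits: unique.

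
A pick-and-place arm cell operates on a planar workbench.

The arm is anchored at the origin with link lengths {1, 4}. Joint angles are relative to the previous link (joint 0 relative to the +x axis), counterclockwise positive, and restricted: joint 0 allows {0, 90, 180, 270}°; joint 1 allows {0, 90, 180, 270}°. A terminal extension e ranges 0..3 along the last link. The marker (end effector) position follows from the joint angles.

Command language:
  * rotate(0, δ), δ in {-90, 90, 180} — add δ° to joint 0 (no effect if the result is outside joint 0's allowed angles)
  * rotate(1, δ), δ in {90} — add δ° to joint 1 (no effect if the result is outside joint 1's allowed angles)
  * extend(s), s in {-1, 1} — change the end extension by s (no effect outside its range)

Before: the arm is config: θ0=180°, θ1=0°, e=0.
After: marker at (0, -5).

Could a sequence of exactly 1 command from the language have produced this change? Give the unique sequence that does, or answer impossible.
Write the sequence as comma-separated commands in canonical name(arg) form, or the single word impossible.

rotate(0, 90)

initial: config: θ0=180°, θ1=0°, e=0
step 1 (rotate(0, 90)): config: θ0=270°, θ1=0°, e=0
no other 1-command option fits: unique.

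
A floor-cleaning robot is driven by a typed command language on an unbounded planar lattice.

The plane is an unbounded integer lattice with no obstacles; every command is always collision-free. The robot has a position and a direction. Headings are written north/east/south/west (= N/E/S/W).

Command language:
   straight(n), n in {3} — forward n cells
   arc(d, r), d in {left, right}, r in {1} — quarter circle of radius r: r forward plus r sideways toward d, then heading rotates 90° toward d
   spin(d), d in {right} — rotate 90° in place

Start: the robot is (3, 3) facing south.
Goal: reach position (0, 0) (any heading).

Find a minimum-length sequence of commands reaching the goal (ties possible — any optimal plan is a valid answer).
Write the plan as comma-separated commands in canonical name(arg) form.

straight(3), spin(right), straight(3)

begin: (3, 3) facing south
1. straight(3) → (3, 0) facing south
2. spin(right) → (3, 0) facing west
3. straight(3) → (0, 0) facing west
nothing shorter than 3 reaches the goal.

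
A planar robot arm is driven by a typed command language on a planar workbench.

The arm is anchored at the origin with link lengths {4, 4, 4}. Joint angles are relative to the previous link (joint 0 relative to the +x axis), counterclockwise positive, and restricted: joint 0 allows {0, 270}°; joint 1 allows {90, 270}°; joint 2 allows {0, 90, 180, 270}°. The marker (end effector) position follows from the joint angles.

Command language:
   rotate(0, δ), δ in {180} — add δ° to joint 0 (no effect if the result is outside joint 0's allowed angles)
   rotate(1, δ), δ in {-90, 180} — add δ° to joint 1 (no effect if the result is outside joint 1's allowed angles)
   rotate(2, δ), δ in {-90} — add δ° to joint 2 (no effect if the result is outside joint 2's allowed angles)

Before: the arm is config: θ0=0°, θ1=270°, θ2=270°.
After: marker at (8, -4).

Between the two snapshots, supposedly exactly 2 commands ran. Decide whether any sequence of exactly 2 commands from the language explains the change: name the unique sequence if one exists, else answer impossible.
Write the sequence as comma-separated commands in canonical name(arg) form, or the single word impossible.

initial: config: θ0=0°, θ1=270°, θ2=270°
[1] after rotate(2, -90): config: θ0=0°, θ1=270°, θ2=180°
[2] after rotate(2, -90): config: θ0=0°, θ1=270°, θ2=90°
uniquely the one of 16 2-step routes that fits.

rotate(2, -90), rotate(2, -90)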